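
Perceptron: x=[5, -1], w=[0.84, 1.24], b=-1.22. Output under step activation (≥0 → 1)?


z = (5)·(0.84) + (-1)·(1.24) - 1.22
  = 1.74
step(z) = 1 (z≥0)

1


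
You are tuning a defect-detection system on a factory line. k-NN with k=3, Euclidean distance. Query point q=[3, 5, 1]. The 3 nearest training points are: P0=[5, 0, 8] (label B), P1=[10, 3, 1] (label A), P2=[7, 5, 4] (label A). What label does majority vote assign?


d(q,P0) = 8.8318  (label B)
d(q,P1) = 7.2801  (label A)
d(q,P2) = 5.0  (label A)
Votes: A=2, B=1
Majority → A

A


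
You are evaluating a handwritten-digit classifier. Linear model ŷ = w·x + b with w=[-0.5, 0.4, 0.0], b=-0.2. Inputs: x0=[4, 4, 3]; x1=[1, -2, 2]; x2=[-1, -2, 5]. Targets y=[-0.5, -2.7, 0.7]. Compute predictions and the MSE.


ŷ0 = (-0.5)·(4) + (0.4)·(4) + (0.0)·(3) - 0.2 = -0.6
ŷ1 = (-0.5)·(1) + (0.4)·(-2) + (0.0)·(2) - 0.2 = -1.5
ŷ2 = (-0.5)·(-1) + (0.4)·(-2) + (0.0)·(5) - 0.2 = -0.5
errors² = [0.01, 1.44, 1.44]
MSE = 2.8900/3 = 0.9633

0.9633


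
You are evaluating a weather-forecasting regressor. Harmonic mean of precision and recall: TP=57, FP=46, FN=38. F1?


Precision = 57/103 = 0.5534
Recall = 57/95 = 0.6
F1 = 2·P·R/(P+R) = 2·TP/(2·TP+FP+FN) = 114/(114+46+38) = 114/198 = 0.5758

0.5758


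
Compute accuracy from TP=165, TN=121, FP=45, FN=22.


Accuracy = (TP+TN)/(TP+TN+FP+FN)
= (165+121)/(353)
= 286/353 = 81.02%

81.02%


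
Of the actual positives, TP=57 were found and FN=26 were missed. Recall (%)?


Recall = TP/(TP+FN)
= 57/(57+26)
= 57/83 = 68.67%

68.67%


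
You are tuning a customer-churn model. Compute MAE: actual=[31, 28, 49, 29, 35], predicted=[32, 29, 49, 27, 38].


Absolute errors: |31-32|=1, |28-29|=1, |49-49|=0, |29-27|=2, |35-38|=3
Sum = 7
MAE = 7/5 = 7/5

7/5


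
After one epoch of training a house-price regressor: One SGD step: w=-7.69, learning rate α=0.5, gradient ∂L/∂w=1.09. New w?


w_new = w - α·∇
= -7.69 - 0.5·1.09
= -7.69 - 0.545
= -8.235

-8.235


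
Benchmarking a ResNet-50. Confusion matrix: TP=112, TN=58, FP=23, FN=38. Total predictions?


Total = TP + TN + FP + FN
= 112 + 58 + 23 + 38
= 231
(Predicted positive: 135, predicted negative: 96)

231


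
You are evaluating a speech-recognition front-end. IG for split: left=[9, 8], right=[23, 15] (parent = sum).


Parent = [32, 23], H_parent = 0.9806
H_left = 0.9975 (n=17), H_right = 0.9678 (n=38)
H_children = (17/55)·0.9975 + (38/55)·0.9678 = 0.977
IG = 0.9806 - 0.977 = 0.0036

0.0036


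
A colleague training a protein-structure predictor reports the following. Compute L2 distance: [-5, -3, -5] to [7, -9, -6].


d = √((-5-7)² + (-3+ 9)² + (-5+ 6)²)
  = √(144 + 36 + 1)
  = √181 = 13.4536

13.4536


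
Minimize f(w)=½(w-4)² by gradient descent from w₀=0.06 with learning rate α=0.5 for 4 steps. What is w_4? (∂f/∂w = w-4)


step 1: grad = 0.06-4 = -3.94; w = 0.06 - 0.5·(-3.94) = 2.03
step 2: grad = 2.03-4 = -1.97; w = 2.03 - 0.5·(-1.97) = 3.015
step 3: grad = 3.015-4 = -0.985; w = 3.015 - 0.5·(-0.985) = 3.5075
step 4: grad = 3.5075-4 = -0.4925; w = 3.5075 - 0.5·(-0.4925) = 3.75375

3.75375


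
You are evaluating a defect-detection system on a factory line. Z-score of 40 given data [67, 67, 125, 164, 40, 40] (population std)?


μ = 83.8333, σ = 45.6998
z = (40 - 83.8333)/45.6998 = -0.9592

-0.9592


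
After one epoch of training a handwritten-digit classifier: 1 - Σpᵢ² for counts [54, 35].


Probabilities: [54/89, 35/89] ≈ [0.6067, 0.3933]
Σpᵢ² = (2916 + 1225)/89² = 4141/7921
Gini = 1 - Σpᵢ² = 1 - 4141/7921 = 0.4772

0.4772


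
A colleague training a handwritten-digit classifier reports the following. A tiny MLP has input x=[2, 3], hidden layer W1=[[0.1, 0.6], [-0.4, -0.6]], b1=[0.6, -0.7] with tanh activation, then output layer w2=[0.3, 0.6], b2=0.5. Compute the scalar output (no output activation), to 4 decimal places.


z1[0] = (0.1)·(2) + (0.6)·(3) + 0.6 = 2.6
z1[1] = (-0.4)·(2) + (-0.6)·(3) - 0.7 = -3.3
h = tanh(z1) = [0.989, -0.9973]
output = (0.3)·(0.989) + (0.6)·(-0.9973) + 0.5 = 0.1983

0.1983


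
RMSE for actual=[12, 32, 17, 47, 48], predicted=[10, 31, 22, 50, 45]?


MSE = 48/5 = 9.6
RMSE = √(48/5) = 3.0984

3.0984


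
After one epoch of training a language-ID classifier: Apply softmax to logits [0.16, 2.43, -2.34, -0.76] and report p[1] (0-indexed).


Exponentials: e^0.16=1.1735, e^2.43=11.3589, e^-2.34=0.0963, e^-0.76=0.4677
Sum = 13.0964
Softmax = [0.0896, 0.8673, 0.0074, 0.0357]
p[1] = 11.3589/13.0964 = 0.8673

0.8673


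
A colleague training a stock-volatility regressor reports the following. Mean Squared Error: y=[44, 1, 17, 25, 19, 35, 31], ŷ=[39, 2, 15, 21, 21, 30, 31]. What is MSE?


Squared errors: (44-39)²=25, (1-2)²=1, (17-15)²=4, (25-21)²=16, (19-21)²=4, (35-30)²=25, (31-31)²=0
Sum = 75
MSE = 75/7 = 75/7

75/7


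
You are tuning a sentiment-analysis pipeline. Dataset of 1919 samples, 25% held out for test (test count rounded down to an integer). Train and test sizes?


Test = ⌊1919·25/100⌋ = 479
Train = 1919 - 479 = 1440

Train: 1440, Test: 479


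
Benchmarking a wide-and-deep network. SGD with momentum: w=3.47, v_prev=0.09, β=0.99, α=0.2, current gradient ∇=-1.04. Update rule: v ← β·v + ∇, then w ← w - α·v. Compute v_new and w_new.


v_new = 0.99·0.09 - 1.04 = 0.0891 - 1.04 = -0.9509
w_new = 3.47 - 0.2·-0.9509 = 3.47 + 0.19018 = 3.66018

v_new=-0.9509, w_new=3.66018


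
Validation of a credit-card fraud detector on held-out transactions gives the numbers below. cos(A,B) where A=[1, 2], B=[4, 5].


A·B = 1·4 + 2·5 = 14
‖A‖ = √5 = 2.2361, ‖B‖ = √41 = 6.4031
cos = 14/(√5·√41) = 14/√205 = 0.9778

0.9778


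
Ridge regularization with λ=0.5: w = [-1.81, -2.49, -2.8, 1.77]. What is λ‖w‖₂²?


‖w‖₂² = (-1.81)² + (-2.49)² + (-2.8)² + (1.77)²
     = 3.2761 + 6.2001 + 7.84 + 3.1329
     = 20.4491
λ·‖w‖₂² = 0.5·20.4491 = 10.22455

10.22455


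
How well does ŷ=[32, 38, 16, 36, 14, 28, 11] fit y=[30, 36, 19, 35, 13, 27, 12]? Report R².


ȳ = 24.5714
SS_res = Σ(y-ŷ)² = 21
SS_tot = Σ(y-ȳ)² = 597.71
R² = 1 - SS_res/SS_tot = 1 - 0.0351 = 0.9649

0.9649


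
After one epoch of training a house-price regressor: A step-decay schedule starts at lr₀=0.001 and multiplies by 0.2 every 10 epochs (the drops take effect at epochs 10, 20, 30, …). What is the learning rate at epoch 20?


n_drops = ⌊20/10⌋ = 2
lr = 0.001·0.2^2 = 0.001·0.04 = 0.00004

0.00004


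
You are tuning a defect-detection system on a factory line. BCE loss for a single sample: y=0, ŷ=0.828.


BCE = -[y·ln(p) + (1-y)·ln(1-p)]
= -0 - 1·ln(1-0.828)
= -ln(0.172) = 1.7603

1.7603


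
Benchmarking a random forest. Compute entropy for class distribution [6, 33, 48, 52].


Probabilities: [6/139, 33/139, 48/139, 52/139] ≈ [0.0432, 0.2374, 0.3453, 0.3741]
H = -((6/139)·log₂(6/139) + (33/139)·log₂(33/139) + (48/139)·log₂(48/139) + (52/139)·log₂(52/139))
  = 1.7486 bits

1.7486 bits


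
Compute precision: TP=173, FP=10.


Precision = TP/(TP+FP)
= 173/(173+10)
= 173/183 = 94.54%

94.54%


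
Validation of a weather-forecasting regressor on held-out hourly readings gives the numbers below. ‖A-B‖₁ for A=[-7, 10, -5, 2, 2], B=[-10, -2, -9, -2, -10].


d = |-7+ 10| + |10+ 2| + |-5+ 9| + |2+ 2| + |2+ 10|
  = 3 + 12 + 4 + 4 + 12
  = 35

35


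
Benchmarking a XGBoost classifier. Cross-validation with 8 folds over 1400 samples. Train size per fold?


Fold size = 1400/8 = 175
Training per fold = 1400 - 175 = 1225

1225


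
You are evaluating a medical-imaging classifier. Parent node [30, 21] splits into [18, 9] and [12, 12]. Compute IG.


Parent = [30, 21], H_parent = 0.9774
H_left = 0.9183 (n=27), H_right = 1 (n=24)
H_children = (27/51)·0.9183 + (24/51)·1 = 0.9567
IG = 0.9774 - 0.9567 = 0.0207

0.0207


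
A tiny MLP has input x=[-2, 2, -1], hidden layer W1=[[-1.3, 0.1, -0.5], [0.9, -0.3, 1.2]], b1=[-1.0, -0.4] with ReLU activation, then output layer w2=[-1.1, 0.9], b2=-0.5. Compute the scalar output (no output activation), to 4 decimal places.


z1[0] = (-1.3)·(-2) + (0.1)·(2) + (-0.5)·(-1) - 1.0 = 2.3
z1[1] = (0.9)·(-2) + (-0.3)·(2) + (1.2)·(-1) - 0.4 = -4.0
h = ReLU(z1) = [2.3, 0.0]
output = (-1.1)·(2.3) + (0.9)·(0.0) - 0.5 = -3.03

-3.03


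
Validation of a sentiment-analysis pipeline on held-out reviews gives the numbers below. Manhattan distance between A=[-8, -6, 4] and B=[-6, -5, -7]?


d = |-8+ 6| + |-6+ 5| + |4+ 7|
  = 2 + 1 + 11
  = 14

14


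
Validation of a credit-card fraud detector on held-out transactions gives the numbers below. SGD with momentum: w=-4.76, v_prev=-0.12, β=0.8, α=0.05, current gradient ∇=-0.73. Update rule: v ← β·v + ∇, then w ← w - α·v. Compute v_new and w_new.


v_new = 0.8·-0.12 - 0.73 = -0.096 - 0.73 = -0.826
w_new = -4.76 - 0.05·-0.826 = -4.76 + 0.0413 = -4.7187

v_new=-0.826, w_new=-4.7187


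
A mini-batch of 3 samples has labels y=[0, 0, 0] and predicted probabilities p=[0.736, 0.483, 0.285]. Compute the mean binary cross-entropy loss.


L[0] = -ln(1-0.736) = -ln(0.264) = 1.3318
L[1] = -ln(1-0.483) = -ln(0.517) = 0.6597
L[2] = -ln(1-0.285) = -ln(0.715) = 0.3355
mean = (1.3318 + 0.6597 + 0.3355)/3 = 0.7757

0.7757


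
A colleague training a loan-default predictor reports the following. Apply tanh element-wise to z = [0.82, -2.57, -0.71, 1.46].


tanh(0.82) = 0.6751
tanh(-2.57) = -0.9884
tanh(-0.71) = -0.6107
tanh(1.46) = 0.8977
result = [0.6751, -0.9884, -0.6107, 0.8977]

[0.6751, -0.9884, -0.6107, 0.8977]


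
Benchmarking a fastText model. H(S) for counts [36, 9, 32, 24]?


Probabilities: [36/101, 9/101, 32/101, 24/101] ≈ [0.3564, 0.0891, 0.3168, 0.2376]
H = -((36/101)·log₂(36/101) + (9/101)·log₂(9/101) + (32/101)·log₂(32/101) + (24/101)·log₂(24/101))
  = 1.8593 bits

1.8593 bits


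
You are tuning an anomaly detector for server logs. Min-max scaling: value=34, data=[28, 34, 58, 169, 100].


min=28, max=169
(34-28)/(169-28) = 6/141 = 0.0426

0.0426


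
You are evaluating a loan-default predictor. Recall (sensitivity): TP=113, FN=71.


Recall = TP/(TP+FN)
= 113/(113+71)
= 113/184 = 61.41%

61.41%


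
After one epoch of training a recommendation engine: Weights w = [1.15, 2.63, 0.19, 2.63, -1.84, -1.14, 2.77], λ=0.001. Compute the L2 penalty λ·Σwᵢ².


‖w‖₂² = (1.15)² + (2.63)² + (0.19)² + (2.63)² + (-1.84)² + (-1.14)² + (2.77)²
     = 1.3225 + 6.9169 + 0.0361 + 6.9169 + 3.3856 + 1.2996 + 7.6729
     = 27.5505
λ·‖w‖₂² = 0.001·27.5505 = 0.02755

0.02755


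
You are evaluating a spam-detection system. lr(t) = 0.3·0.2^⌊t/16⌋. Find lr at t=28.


n_drops = ⌊28/16⌋ = 1
lr = 0.3·0.2^1 = 0.3·0.2 = 0.06

0.06


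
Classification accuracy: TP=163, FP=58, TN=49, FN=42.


Accuracy = (TP+TN)/(TP+TN+FP+FN)
= (163+49)/(312)
= 212/312 = 67.95%

67.95%


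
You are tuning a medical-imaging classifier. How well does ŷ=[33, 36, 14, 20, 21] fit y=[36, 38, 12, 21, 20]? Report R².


ȳ = 25.4
SS_res = Σ(y-ŷ)² = 19
SS_tot = Σ(y-ȳ)² = 499.2
R² = 1 - SS_res/SS_tot = 1 - 0.0381 = 0.9619

0.9619


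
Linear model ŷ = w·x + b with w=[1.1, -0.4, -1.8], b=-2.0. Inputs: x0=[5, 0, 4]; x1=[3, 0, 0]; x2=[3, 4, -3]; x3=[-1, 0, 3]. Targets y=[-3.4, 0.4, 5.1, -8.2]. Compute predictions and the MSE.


ŷ0 = (1.1)·(5) + (-0.4)·(0) + (-1.8)·(4) - 2.0 = -3.7
ŷ1 = (1.1)·(3) + (-0.4)·(0) + (-1.8)·(0) - 2.0 = 1.3
ŷ2 = (1.1)·(3) + (-0.4)·(4) + (-1.8)·(-3) - 2.0 = 5.1
ŷ3 = (1.1)·(-1) + (-0.4)·(0) + (-1.8)·(3) - 2.0 = -8.5
errors² = [0.09, 0.81, 0.0, 0.09]
MSE = 0.9900/4 = 0.2475

0.2475


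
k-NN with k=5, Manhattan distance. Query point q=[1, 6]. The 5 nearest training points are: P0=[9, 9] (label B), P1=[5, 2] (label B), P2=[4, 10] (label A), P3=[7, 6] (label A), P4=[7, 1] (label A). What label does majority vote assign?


d(q,P0) = 11  (label B)
d(q,P1) = 8  (label B)
d(q,P2) = 7  (label A)
d(q,P3) = 6  (label A)
d(q,P4) = 11  (label A)
Votes: A=3, B=2
Majority → A

A


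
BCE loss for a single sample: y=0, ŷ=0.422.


BCE = -[y·ln(p) + (1-y)·ln(1-p)]
= -0 - 1·ln(1-0.422)
= -ln(0.578) = 0.5482

0.5482


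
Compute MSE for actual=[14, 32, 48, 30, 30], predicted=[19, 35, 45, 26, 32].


Squared errors: (14-19)²=25, (32-35)²=9, (48-45)²=9, (30-26)²=16, (30-32)²=4
Sum = 63
MSE = 63/5 = 63/5

63/5


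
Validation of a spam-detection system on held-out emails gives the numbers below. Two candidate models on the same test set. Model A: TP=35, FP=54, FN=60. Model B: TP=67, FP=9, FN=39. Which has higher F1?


Model A: P=35/89=0.3933, R=35/95=0.3684, F1=2PR/(P+R)=2TP/(2TP+FP+FN)=70/184=0.3804
Model B: P=67/76=0.8816, R=67/106=0.6321, F1=2PR/(P+R)=2TP/(2TP+FP+FN)=134/182=0.7363
0.3804 < 0.7363 → Model B

Model B


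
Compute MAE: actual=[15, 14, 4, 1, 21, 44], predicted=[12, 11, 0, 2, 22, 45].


Absolute errors: |15-12|=3, |14-11|=3, |4-0|=4, |1-2|=1, |21-22|=1, |44-45|=1
Sum = 13
MAE = 13/6 = 13/6

13/6


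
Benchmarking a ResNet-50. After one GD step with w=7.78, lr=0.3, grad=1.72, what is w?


w_new = w - α·∇
= 7.78 - 0.3·1.72
= 7.78 - 0.516
= 7.264

7.264


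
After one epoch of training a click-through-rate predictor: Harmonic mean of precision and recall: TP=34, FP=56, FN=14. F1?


Precision = 34/90 = 0.3778
Recall = 34/48 = 0.7083
F1 = 2·P·R/(P+R) = 2·TP/(2·TP+FP+FN) = 68/(68+56+14) = 68/138 = 0.4928

0.4928


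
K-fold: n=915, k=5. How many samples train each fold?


Fold size = 915/5 = 183
Training per fold = 915 - 183 = 732

732


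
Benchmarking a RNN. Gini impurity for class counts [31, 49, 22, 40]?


Probabilities: [31/142, 49/142, 22/142, 40/142] ≈ [0.2183, 0.3451, 0.1549, 0.2817]
Σpᵢ² = (961 + 2401 + 484 + 1600)/142² = 5446/20164
Gini = 1 - Σpᵢ² = 1 - 5446/20164 = 0.7299

0.7299


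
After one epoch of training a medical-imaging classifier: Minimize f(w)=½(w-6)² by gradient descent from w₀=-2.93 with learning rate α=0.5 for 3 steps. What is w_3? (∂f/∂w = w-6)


step 1: grad = -2.93-6 = -8.93; w = -2.93 - 0.5·(-8.93) = 1.535
step 2: grad = 1.535-6 = -4.465; w = 1.535 - 0.5·(-4.465) = 3.7675
step 3: grad = 3.7675-6 = -2.2325; w = 3.7675 - 0.5·(-2.2325) = 4.88375

4.88375


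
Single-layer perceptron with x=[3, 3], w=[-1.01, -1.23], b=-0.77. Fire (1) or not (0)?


z = (3)·(-1.01) + (3)·(-1.23) - 0.77
  = -7.49
step(z) = 0 (z<0)

0


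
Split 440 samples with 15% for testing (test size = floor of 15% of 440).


Test = ⌊440·15/100⌋ = 66
Train = 440 - 66 = 374

Train: 374, Test: 66


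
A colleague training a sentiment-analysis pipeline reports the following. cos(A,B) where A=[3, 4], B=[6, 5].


A·B = 3·6 + 4·5 = 38
‖A‖ = √25 = 5, ‖B‖ = √61 = 7.8102
cos = 38/(√25·√61) = 38/√1525 = 0.9731

0.9731


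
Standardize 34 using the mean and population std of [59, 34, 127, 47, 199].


μ = 93.2, σ = 61.8786
z = (34 - 93.2)/61.8786 = -0.9567

-0.9567


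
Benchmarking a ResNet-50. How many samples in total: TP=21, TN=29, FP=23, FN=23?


Total = TP + TN + FP + FN
= 21 + 29 + 23 + 23
= 96
(Predicted positive: 44, predicted negative: 52)

96


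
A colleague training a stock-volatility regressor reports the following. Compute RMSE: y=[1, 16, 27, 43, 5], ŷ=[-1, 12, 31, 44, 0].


MSE = 62/5 = 12.4
RMSE = √(62/5) = 3.5214

3.5214


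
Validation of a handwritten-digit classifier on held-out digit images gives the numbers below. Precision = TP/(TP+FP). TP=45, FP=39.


Precision = TP/(TP+FP)
= 45/(45+39)
= 45/84 = 53.57%

53.57%


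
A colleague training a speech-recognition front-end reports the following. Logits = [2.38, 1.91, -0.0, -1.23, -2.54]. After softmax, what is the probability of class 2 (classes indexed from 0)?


Exponentials: e^2.38=10.8049, e^1.91=6.7531, e^-0.0=1, e^-1.23=0.2923, e^-2.54=0.0789
Sum = 18.9292
Softmax = [0.5708, 0.3568, 0.0528, 0.0154, 0.0042]
p[2] = 1/18.9292 = 0.0528

0.0528


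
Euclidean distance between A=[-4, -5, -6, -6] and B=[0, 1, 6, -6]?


d = √((-4-0)² + (-5-1)² + (-6-6)² + (-6+ 6)²)
  = √(16 + 36 + 144 + 0)
  = √196 = 14.0

14.0


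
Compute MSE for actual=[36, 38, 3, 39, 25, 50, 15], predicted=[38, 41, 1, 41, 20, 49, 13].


Squared errors: (36-38)²=4, (38-41)²=9, (3-1)²=4, (39-41)²=4, (25-20)²=25, (50-49)²=1, (15-13)²=4
Sum = 51
MSE = 51/7 = 51/7

51/7


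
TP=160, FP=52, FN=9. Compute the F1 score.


Precision = 160/212 = 0.7547
Recall = 160/169 = 0.9467
F1 = 2·P·R/(P+R) = 2·TP/(2·TP+FP+FN) = 320/(320+52+9) = 320/381 = 0.8399

0.8399


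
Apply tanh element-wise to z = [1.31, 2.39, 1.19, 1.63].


tanh(1.31) = 0.8643
tanh(2.39) = 0.9833
tanh(1.19) = 0.8306
tanh(1.63) = 0.9261
result = [0.8643, 0.9833, 0.8306, 0.9261]

[0.8643, 0.9833, 0.8306, 0.9261]


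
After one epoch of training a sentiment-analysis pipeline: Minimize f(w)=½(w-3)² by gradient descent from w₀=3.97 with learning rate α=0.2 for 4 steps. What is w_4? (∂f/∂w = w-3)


step 1: grad = 3.97-3 = 0.97; w = 3.97 - 0.2·(0.97) = 3.776
step 2: grad = 3.776-3 = 0.776; w = 3.776 - 0.2·(0.776) = 3.6208
step 3: grad = 3.6208-3 = 0.6208; w = 3.6208 - 0.2·(0.6208) = 3.49664
step 4: grad = 3.49664-3 = 0.49664; w = 3.49664 - 0.2·(0.49664) = 3.397312

3.397312


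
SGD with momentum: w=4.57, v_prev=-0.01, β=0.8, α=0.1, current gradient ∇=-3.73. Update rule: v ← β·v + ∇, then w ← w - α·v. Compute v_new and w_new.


v_new = 0.8·-0.01 - 3.73 = -0.008 - 3.73 = -3.738
w_new = 4.57 - 0.1·-3.738 = 4.57 + 0.3738 = 4.9438

v_new=-3.738, w_new=4.9438


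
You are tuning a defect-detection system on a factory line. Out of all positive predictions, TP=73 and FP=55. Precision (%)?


Precision = TP/(TP+FP)
= 73/(73+55)
= 73/128 = 57.03%

57.03%


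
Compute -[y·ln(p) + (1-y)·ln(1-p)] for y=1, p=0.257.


BCE = -[y·ln(p) + (1-y)·ln(1-p)]
= -1·ln(0.257) - 0
= -ln(0.257) = 1.3587

1.3587


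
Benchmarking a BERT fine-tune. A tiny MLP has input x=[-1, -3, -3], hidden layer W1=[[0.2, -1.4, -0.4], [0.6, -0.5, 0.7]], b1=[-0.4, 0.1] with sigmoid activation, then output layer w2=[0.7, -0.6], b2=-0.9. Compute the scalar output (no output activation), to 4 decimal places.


z1[0] = (0.2)·(-1) + (-1.4)·(-3) + (-0.4)·(-3) - 0.4 = 4.8
z1[1] = (0.6)·(-1) + (-0.5)·(-3) + (0.7)·(-3) + 0.1 = -1.1
h = sigmoid(z1) = [0.9918, 0.2497]
output = (0.7)·(0.9918) + (-0.6)·(0.2497) - 0.9 = -0.3556

-0.3556


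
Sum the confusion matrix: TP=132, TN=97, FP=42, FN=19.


Total = TP + TN + FP + FN
= 132 + 97 + 42 + 19
= 290
(Predicted positive: 174, predicted negative: 116)

290


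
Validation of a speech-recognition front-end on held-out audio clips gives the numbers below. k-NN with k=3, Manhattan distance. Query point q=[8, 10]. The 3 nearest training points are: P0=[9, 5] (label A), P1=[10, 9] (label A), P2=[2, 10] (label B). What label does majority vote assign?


d(q,P0) = 6  (label A)
d(q,P1) = 3  (label A)
d(q,P2) = 6  (label B)
Votes: A=2, B=1
Majority → A

A


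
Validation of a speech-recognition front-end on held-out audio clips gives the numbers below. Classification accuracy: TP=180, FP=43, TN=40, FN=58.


Accuracy = (TP+TN)/(TP+TN+FP+FN)
= (180+40)/(321)
= 220/321 = 68.54%

68.54%


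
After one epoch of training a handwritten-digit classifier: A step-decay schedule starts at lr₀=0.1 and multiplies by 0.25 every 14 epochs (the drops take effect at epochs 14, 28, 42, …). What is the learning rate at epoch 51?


n_drops = ⌊51/14⌋ = 3
lr = 0.1·0.25^3 = 0.1·0.015625 = 0.0015625

0.0015625


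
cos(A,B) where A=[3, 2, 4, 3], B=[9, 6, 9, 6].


A·B = 3·9 + 2·6 + 4·9 + 3·6 = 93
‖A‖ = √38 = 6.1644, ‖B‖ = √234 = 15.2971
cos = 93/(√38·√234) = 93/√8892 = 0.9862

0.9862


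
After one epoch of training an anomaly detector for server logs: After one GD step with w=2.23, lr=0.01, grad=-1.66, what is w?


w_new = w - α·∇
= 2.23 - 0.01·-1.66
= 2.23 + 0.0166
= 2.2466

2.2466


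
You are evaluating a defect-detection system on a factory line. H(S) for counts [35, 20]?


Probabilities: [35/55, 20/55] ≈ [0.6364, 0.3636]
H = -((35/55)·log₂(35/55) + (20/55)·log₂(20/55))
  = 0.9457 bits

0.9457 bits


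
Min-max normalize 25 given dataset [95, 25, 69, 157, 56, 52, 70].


min=25, max=157
(25-25)/(157-25) = 0/132 = 0.0

0.0


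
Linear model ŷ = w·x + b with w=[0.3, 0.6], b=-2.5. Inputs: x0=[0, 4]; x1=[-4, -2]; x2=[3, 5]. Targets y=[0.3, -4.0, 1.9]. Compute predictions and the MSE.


ŷ0 = (0.3)·(0) + (0.6)·(4) - 2.5 = -0.1
ŷ1 = (0.3)·(-4) + (0.6)·(-2) - 2.5 = -4.9
ŷ2 = (0.3)·(3) + (0.6)·(5) - 2.5 = 1.4
errors² = [0.16, 0.81, 0.25]
MSE = 1.2200/3 = 0.4067

0.4067


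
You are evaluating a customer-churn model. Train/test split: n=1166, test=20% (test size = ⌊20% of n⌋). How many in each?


Test = ⌊1166·20/100⌋ = 233
Train = 1166 - 233 = 933

Train: 933, Test: 233


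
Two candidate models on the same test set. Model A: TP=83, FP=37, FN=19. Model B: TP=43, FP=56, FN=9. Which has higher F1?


Model A: P=83/120=0.6917, R=83/102=0.8137, F1=2PR/(P+R)=2TP/(2TP+FP+FN)=166/222=0.7477
Model B: P=43/99=0.4343, R=43/52=0.8269, F1=2PR/(P+R)=2TP/(2TP+FP+FN)=86/151=0.5695
0.7477 > 0.5695 → Model A

Model A


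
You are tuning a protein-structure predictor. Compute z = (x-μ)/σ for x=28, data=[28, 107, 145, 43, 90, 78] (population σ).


μ = 81.8333, σ = 38.9676
z = (28 - 81.8333)/38.9676 = -1.3815

-1.3815


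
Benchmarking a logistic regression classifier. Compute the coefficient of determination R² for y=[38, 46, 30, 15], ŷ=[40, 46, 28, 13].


ȳ = 32.25
SS_res = Σ(y-ŷ)² = 12
SS_tot = Σ(y-ȳ)² = 524.75
R² = 1 - SS_res/SS_tot = 1 - 0.0229 = 0.9771

0.9771


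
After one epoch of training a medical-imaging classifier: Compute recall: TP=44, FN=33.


Recall = TP/(TP+FN)
= 44/(44+33)
= 44/77 = 57.14%

57.14%


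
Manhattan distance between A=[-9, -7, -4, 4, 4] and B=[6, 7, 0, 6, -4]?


d = |-9-6| + |-7-7| + |-4-0| + |4-6| + |4+ 4|
  = 15 + 14 + 4 + 2 + 8
  = 43

43


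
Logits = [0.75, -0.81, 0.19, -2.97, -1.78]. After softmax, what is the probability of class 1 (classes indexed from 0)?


Exponentials: e^0.75=2.117, e^-0.81=0.4449, e^0.19=1.2092, e^-2.97=0.0513, e^-1.78=0.1686
Sum = 3.991
Softmax = [0.5304, 0.1115, 0.303, 0.0129, 0.0423]
p[1] = 0.4449/3.991 = 0.1115

0.1115


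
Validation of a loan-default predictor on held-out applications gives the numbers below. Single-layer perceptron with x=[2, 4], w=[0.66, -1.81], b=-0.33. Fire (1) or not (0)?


z = (2)·(0.66) + (4)·(-1.81) - 0.33
  = -6.25
step(z) = 0 (z<0)

0


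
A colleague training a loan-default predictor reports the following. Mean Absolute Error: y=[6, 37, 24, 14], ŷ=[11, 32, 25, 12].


Absolute errors: |6-11|=5, |37-32|=5, |24-25|=1, |14-12|=2
Sum = 13
MAE = 13/4 = 13/4

13/4


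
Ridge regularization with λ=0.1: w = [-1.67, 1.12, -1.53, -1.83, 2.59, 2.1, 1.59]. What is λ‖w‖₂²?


‖w‖₂² = (-1.67)² + (1.12)² + (-1.53)² + (-1.83)² + (2.59)² + (2.1)² + (1.59)²
     = 2.7889 + 1.2544 + 2.3409 + 3.3489 + 6.7081 + 4.41 + 2.5281
     = 23.3793
λ·‖w‖₂² = 0.1·23.3793 = 2.33793

2.33793


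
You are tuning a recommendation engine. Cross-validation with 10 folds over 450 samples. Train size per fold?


Fold size = 450/10 = 45
Training per fold = 450 - 45 = 405

405


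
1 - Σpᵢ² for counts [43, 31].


Probabilities: [43/74, 31/74] ≈ [0.5811, 0.4189]
Σpᵢ² = (1849 + 961)/74² = 2810/5476
Gini = 1 - Σpᵢ² = 1 - 2810/5476 = 0.4869

0.4869


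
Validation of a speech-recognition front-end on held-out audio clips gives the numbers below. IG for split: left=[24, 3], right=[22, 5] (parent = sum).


Parent = [46, 8], H_parent = 0.6052
H_left = 0.5033 (n=27), H_right = 0.6913 (n=27)
H_children = (27/54)·0.5033 + (27/54)·0.6913 = 0.5973
IG = 0.6052 - 0.5973 = 0.0079

0.0079


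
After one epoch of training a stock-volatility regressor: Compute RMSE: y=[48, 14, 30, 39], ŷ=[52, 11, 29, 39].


MSE = 26/4 = 6.5
RMSE = √(26/4) = 2.5495

2.5495


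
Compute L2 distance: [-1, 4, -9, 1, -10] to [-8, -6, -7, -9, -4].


d = √((-1+ 8)² + (4+ 6)² + (-9+ 7)² + (1+ 9)² + (-10+ 4)²)
  = √(49 + 100 + 4 + 100 + 36)
  = √289 = 17.0

17.0


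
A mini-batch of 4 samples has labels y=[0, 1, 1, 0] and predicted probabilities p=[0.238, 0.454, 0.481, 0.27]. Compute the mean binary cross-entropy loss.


L[0] = -ln(1-0.238) = -ln(0.762) = 0.2718
L[1] = -ln(0.454) = 0.7897
L[2] = -ln(0.481) = 0.7319
L[3] = -ln(1-0.27) = -ln(0.73) = 0.3147
mean = (0.2718 + 0.7897 + 0.7319 + 0.3147)/4 = 0.527

0.527


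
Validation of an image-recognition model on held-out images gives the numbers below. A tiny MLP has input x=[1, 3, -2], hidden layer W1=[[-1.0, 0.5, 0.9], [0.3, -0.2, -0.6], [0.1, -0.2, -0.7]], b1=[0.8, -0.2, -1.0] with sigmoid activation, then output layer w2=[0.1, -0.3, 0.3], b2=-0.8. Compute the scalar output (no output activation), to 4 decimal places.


z1[0] = (-1.0)·(1) + (0.5)·(3) + (0.9)·(-2) + 0.8 = -0.5
z1[1] = (0.3)·(1) + (-0.2)·(3) + (-0.6)·(-2) - 0.2 = 0.7
z1[2] = (0.1)·(1) + (-0.2)·(3) + (-0.7)·(-2) - 1.0 = -0.1
h = sigmoid(z1) = [0.3775, 0.6682, 0.475]
output = (0.1)·(0.3775) + (-0.3)·(0.6682) + (0.3)·(0.475) - 0.8 = -0.8202

-0.8202


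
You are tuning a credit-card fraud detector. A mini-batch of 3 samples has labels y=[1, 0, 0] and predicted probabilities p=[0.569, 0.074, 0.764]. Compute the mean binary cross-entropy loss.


L[0] = -ln(0.569) = 0.5639
L[1] = -ln(1-0.074) = -ln(0.926) = 0.0769
L[2] = -ln(1-0.764) = -ln(0.236) = 1.4439
mean = (0.5639 + 0.0769 + 1.4439)/3 = 0.6949

0.6949


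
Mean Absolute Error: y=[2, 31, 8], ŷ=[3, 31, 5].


Absolute errors: |2-3|=1, |31-31|=0, |8-5|=3
Sum = 4
MAE = 4/3 = 4/3

4/3


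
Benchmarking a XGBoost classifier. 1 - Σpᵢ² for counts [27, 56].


Probabilities: [27/83, 56/83] ≈ [0.3253, 0.6747]
Σpᵢ² = (729 + 3136)/83² = 3865/6889
Gini = 1 - Σpᵢ² = 1 - 3865/6889 = 0.439

0.439


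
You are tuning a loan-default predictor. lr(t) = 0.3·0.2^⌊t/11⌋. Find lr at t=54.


n_drops = ⌊54/11⌋ = 4
lr = 0.3·0.2^4 = 0.3·0.0016 = 0.00048

0.00048


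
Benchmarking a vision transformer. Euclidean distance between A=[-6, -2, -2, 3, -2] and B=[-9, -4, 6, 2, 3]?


d = √((-6+ 9)² + (-2+ 4)² + (-2-6)² + (3-2)² + (-2-3)²)
  = √(9 + 4 + 64 + 1 + 25)
  = √103 = 10.1489

10.1489


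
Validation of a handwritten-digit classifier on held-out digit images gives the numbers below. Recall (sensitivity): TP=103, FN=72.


Recall = TP/(TP+FN)
= 103/(103+72)
= 103/175 = 58.86%

58.86%


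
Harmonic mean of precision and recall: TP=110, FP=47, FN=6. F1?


Precision = 110/157 = 0.7006
Recall = 110/116 = 0.9483
F1 = 2·P·R/(P+R) = 2·TP/(2·TP+FP+FN) = 220/(220+47+6) = 220/273 = 0.8059

0.8059


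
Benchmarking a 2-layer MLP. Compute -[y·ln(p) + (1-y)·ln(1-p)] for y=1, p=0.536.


BCE = -[y·ln(p) + (1-y)·ln(1-p)]
= -1·ln(0.536) - 0
= -ln(0.536) = 0.6236

0.6236


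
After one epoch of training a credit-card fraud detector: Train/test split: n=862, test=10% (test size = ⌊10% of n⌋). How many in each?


Test = ⌊862·10/100⌋ = 86
Train = 862 - 86 = 776

Train: 776, Test: 86


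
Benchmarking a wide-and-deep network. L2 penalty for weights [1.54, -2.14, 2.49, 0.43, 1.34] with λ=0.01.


‖w‖₂² = (1.54)² + (-2.14)² + (2.49)² + (0.43)² + (1.34)²
     = 2.3716 + 4.5796 + 6.2001 + 0.1849 + 1.7956
     = 15.1318
λ·‖w‖₂² = 0.01·15.1318 = 0.151318

0.151318


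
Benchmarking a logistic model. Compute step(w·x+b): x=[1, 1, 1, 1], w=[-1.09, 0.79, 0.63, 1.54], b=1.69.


z = (1)·(-1.09) + (1)·(0.79) + (1)·(0.63) + (1)·(1.54) + 1.69
  = 3.56
step(z) = 1 (z≥0)

1


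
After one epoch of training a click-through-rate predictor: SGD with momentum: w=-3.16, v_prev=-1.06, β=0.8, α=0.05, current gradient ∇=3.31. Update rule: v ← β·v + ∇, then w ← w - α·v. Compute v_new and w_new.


v_new = 0.8·-1.06 + 3.31 = -0.848 + 3.31 = 2.462
w_new = -3.16 - 0.05·2.462 = -3.16 - 0.1231 = -3.2831

v_new=2.462, w_new=-3.2831


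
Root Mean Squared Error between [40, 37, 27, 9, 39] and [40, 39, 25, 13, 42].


MSE = 33/5 = 6.6
RMSE = √(33/5) = 2.569

2.569


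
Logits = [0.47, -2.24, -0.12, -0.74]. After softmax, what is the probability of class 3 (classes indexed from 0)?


Exponentials: e^0.47=1.6, e^-2.24=0.1065, e^-0.12=0.8869, e^-0.74=0.4771
Sum = 3.0705
Softmax = [0.5211, 0.0347, 0.2889, 0.1554]
p[3] = 0.4771/3.0705 = 0.1554

0.1554


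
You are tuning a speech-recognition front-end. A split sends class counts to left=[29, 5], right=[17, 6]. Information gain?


Parent = [46, 11], H_parent = 0.7077
H_left = 0.6024 (n=34), H_right = 0.8281 (n=23)
H_children = (34/57)·0.6024 + (23/57)·0.8281 = 0.6935
IG = 0.7077 - 0.6935 = 0.0142

0.0142


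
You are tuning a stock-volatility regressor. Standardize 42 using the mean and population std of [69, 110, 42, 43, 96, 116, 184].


μ = 94.2857, σ = 45.9401
z = (42 - 94.2857)/45.9401 = -1.1381

-1.1381


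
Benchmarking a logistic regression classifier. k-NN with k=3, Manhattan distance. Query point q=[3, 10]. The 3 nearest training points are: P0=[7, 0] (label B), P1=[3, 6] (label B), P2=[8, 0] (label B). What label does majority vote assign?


d(q,P0) = 14  (label B)
d(q,P1) = 4  (label B)
d(q,P2) = 15  (label B)
Votes: A=0, B=3
Majority → B

B


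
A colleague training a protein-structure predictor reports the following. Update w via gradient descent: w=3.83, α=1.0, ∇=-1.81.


w_new = w - α·∇
= 3.83 - 1.0·-1.81
= 3.83 + 1.81
= 5.64

5.64


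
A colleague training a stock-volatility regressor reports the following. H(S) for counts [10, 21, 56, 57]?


Probabilities: [10/144, 21/144, 56/144, 57/144] ≈ [0.0694, 0.1458, 0.3889, 0.3958]
H = -((10/144)·log₂(10/144) + (21/144)·log₂(21/144) + (56/144)·log₂(56/144) + (57/144)·log₂(57/144))
  = 1.7314 bits

1.7314 bits


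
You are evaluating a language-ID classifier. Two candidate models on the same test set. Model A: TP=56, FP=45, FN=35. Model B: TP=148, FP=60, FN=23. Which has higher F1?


Model A: P=56/101=0.5545, R=56/91=0.6154, F1=2PR/(P+R)=2TP/(2TP+FP+FN)=112/192=0.5833
Model B: P=148/208=0.7115, R=148/171=0.8655, F1=2PR/(P+R)=2TP/(2TP+FP+FN)=296/379=0.781
0.5833 < 0.781 → Model B

Model B


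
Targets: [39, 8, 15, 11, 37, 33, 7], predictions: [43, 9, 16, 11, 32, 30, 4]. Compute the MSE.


Squared errors: (39-43)²=16, (8-9)²=1, (15-16)²=1, (11-11)²=0, (37-32)²=25, (33-30)²=9, (7-4)²=9
Sum = 61
MSE = 61/7 = 61/7

61/7


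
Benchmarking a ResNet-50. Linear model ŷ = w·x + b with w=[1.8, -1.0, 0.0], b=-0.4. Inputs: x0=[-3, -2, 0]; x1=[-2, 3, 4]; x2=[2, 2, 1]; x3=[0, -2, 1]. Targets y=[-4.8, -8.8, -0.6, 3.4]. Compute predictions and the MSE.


ŷ0 = (1.8)·(-3) + (-1.0)·(-2) + (0.0)·(0) - 0.4 = -3.8
ŷ1 = (1.8)·(-2) + (-1.0)·(3) + (0.0)·(4) - 0.4 = -7.0
ŷ2 = (1.8)·(2) + (-1.0)·(2) + (0.0)·(1) - 0.4 = 1.2
ŷ3 = (1.8)·(0) + (-1.0)·(-2) + (0.0)·(1) - 0.4 = 1.6
errors² = [1.0, 3.24, 3.24, 3.24]
MSE = 10.7200/4 = 2.68

2.68


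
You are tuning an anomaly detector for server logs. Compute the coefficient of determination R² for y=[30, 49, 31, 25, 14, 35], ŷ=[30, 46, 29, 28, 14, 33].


ȳ = 30.6667
SS_res = Σ(y-ŷ)² = 26
SS_tot = Σ(y-ȳ)² = 665.33
R² = 1 - SS_res/SS_tot = 1 - 0.0391 = 0.9609

0.9609


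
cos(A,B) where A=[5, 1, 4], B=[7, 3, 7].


A·B = 5·7 + 1·3 + 4·7 = 66
‖A‖ = √42 = 6.4807, ‖B‖ = √107 = 10.3441
cos = 66/(√42·√107) = 66/√4494 = 0.9845

0.9845


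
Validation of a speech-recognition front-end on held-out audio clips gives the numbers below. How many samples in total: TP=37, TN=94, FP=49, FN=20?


Total = TP + TN + FP + FN
= 37 + 94 + 49 + 20
= 200
(Predicted positive: 86, predicted negative: 114)

200


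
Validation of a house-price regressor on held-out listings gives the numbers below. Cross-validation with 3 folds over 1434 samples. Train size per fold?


Fold size = 1434/3 = 478
Training per fold = 1434 - 478 = 956

956


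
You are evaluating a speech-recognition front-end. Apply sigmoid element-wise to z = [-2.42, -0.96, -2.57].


σ(-2.42) = 1/(1+e^2.42) = 0.0817
σ(-0.96) = 1/(1+e^0.96) = 0.2769
σ(-2.57) = 1/(1+e^2.57) = 0.0711
result = [0.0817, 0.2769, 0.0711]

[0.0817, 0.2769, 0.0711]


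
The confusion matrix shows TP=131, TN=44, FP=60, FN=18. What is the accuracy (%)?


Accuracy = (TP+TN)/(TP+TN+FP+FN)
= (131+44)/(253)
= 175/253 = 69.17%

69.17%


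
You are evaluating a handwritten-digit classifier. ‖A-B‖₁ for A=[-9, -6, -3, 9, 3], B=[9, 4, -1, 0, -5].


d = |-9-9| + |-6-4| + |-3+ 1| + |9-0| + |3+ 5|
  = 18 + 10 + 2 + 9 + 8
  = 47

47


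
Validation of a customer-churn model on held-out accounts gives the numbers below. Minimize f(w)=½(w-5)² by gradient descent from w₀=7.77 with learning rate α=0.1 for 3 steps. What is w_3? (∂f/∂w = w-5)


step 1: grad = 7.77-5 = 2.77; w = 7.77 - 0.1·(2.77) = 7.493
step 2: grad = 7.493-5 = 2.493; w = 7.493 - 0.1·(2.493) = 7.2437
step 3: grad = 7.2437-5 = 2.2437; w = 7.2437 - 0.1·(2.2437) = 7.01933

7.01933


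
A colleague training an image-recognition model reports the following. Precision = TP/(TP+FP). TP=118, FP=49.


Precision = TP/(TP+FP)
= 118/(118+49)
= 118/167 = 70.66%

70.66%


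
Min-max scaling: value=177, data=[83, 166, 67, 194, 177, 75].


min=67, max=194
(177-67)/(194-67) = 110/127 = 0.8661

0.8661


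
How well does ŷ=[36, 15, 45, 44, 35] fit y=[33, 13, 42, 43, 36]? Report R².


ȳ = 33.4
SS_res = Σ(y-ŷ)² = 24
SS_tot = Σ(y-ȳ)² = 589.2
R² = 1 - SS_res/SS_tot = 1 - 0.0407 = 0.9593

0.9593


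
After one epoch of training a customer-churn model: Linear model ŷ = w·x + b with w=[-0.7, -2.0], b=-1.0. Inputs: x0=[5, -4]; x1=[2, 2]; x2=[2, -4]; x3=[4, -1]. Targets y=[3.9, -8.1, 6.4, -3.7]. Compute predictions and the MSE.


ŷ0 = (-0.7)·(5) + (-2.0)·(-4) - 1.0 = 3.5
ŷ1 = (-0.7)·(2) + (-2.0)·(2) - 1.0 = -6.4
ŷ2 = (-0.7)·(2) + (-2.0)·(-4) - 1.0 = 5.6
ŷ3 = (-0.7)·(4) + (-2.0)·(-1) - 1.0 = -1.8
errors² = [0.16, 2.89, 0.64, 3.61]
MSE = 7.3000/4 = 1.825

1.825


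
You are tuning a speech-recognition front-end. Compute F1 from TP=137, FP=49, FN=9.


Precision = 137/186 = 0.7366
Recall = 137/146 = 0.9384
F1 = 2·P·R/(P+R) = 2·TP/(2·TP+FP+FN) = 274/(274+49+9) = 274/332 = 0.8253

0.8253


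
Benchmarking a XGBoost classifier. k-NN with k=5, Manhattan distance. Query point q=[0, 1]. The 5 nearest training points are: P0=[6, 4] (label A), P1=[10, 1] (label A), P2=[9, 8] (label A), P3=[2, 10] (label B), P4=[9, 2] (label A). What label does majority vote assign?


d(q,P0) = 9  (label A)
d(q,P1) = 10  (label A)
d(q,P2) = 16  (label A)
d(q,P3) = 11  (label B)
d(q,P4) = 10  (label A)
Votes: A=4, B=1
Majority → A

A


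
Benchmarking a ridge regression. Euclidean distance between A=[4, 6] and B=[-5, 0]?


d = √((4+ 5)² + (6-0)²)
  = √(81 + 36)
  = √117 = 10.8167

10.8167


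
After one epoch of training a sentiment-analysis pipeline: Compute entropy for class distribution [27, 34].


Probabilities: [27/61, 34/61] ≈ [0.4426, 0.5574]
H = -((27/61)·log₂(27/61) + (34/61)·log₂(34/61))
  = 0.9905 bits

0.9905 bits


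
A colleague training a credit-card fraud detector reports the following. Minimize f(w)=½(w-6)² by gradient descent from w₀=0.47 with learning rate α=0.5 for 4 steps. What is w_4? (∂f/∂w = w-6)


step 1: grad = 0.47-6 = -5.53; w = 0.47 - 0.5·(-5.53) = 3.235
step 2: grad = 3.235-6 = -2.765; w = 3.235 - 0.5·(-2.765) = 4.6175
step 3: grad = 4.6175-6 = -1.3825; w = 4.6175 - 0.5·(-1.3825) = 5.30875
step 4: grad = 5.30875-6 = -0.69125; w = 5.30875 - 0.5·(-0.69125) = 5.654375

5.654375


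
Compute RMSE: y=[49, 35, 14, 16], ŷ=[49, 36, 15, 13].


MSE = 11/4 = 2.75
RMSE = √(11/4) = 1.6583

1.6583


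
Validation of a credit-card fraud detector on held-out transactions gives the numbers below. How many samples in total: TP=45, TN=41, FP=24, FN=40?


Total = TP + TN + FP + FN
= 45 + 41 + 24 + 40
= 150
(Predicted positive: 69, predicted negative: 81)

150


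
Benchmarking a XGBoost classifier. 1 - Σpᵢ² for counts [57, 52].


Probabilities: [57/109, 52/109] ≈ [0.5229, 0.4771]
Σpᵢ² = (3249 + 2704)/109² = 5953/11881
Gini = 1 - Σpᵢ² = 1 - 5953/11881 = 0.4989

0.4989


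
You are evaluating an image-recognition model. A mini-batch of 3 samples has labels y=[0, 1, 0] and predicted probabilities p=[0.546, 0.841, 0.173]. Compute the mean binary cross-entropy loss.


L[0] = -ln(1-0.546) = -ln(0.454) = 0.7897
L[1] = -ln(0.841) = 0.1732
L[2] = -ln(1-0.173) = -ln(0.827) = 0.19
mean = (0.7897 + 0.1732 + 0.19)/3 = 0.3843

0.3843


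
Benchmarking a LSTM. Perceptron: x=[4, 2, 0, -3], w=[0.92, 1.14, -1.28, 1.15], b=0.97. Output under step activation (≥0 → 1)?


z = (4)·(0.92) + (2)·(1.14) + (0)·(-1.28) + (-3)·(1.15) + 0.97
  = 3.48
step(z) = 1 (z≥0)

1


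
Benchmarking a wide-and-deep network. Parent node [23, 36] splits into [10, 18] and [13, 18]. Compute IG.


Parent = [23, 36], H_parent = 0.9647
H_left = 0.9403 (n=28), H_right = 0.9812 (n=31)
H_children = (28/59)·0.9403 + (31/59)·0.9812 = 0.9618
IG = 0.9647 - 0.9618 = 0.0029

0.0029


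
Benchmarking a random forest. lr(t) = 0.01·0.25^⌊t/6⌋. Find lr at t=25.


n_drops = ⌊25/6⌋ = 4
lr = 0.01·0.25^4 = 0.01·0.00390625 = 0.0000390625

0.0000390625


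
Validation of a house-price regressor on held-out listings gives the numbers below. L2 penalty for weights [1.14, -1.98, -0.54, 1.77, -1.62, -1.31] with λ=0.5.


‖w‖₂² = (1.14)² + (-1.98)² + (-0.54)² + (1.77)² + (-1.62)² + (-1.31)²
     = 1.2996 + 3.9204 + 0.2916 + 3.1329 + 2.6244 + 1.7161
     = 12.985
λ·‖w‖₂² = 0.5·12.985 = 6.4925

6.4925


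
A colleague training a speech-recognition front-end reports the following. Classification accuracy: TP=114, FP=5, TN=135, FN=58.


Accuracy = (TP+TN)/(TP+TN+FP+FN)
= (114+135)/(312)
= 249/312 = 79.81%

79.81%


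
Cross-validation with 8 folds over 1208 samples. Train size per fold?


Fold size = 1208/8 = 151
Training per fold = 1208 - 151 = 1057

1057


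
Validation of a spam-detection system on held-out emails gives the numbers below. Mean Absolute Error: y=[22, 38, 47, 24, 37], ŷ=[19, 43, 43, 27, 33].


Absolute errors: |22-19|=3, |38-43|=5, |47-43|=4, |24-27|=3, |37-33|=4
Sum = 19
MAE = 19/5 = 19/5

19/5


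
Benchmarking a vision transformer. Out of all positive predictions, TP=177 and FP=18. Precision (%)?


Precision = TP/(TP+FP)
= 177/(177+18)
= 177/195 = 90.77%

90.77%


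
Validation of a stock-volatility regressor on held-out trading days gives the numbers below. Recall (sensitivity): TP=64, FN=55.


Recall = TP/(TP+FN)
= 64/(64+55)
= 64/119 = 53.78%

53.78%


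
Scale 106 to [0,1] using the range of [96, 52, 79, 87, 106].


min=52, max=106
(106-52)/(106-52) = 54/54 = 1.0

1.0


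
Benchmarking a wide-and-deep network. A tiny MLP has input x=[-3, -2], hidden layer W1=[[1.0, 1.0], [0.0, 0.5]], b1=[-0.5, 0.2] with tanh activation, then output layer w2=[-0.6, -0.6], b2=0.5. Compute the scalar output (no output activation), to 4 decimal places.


z1[0] = (1.0)·(-3) + (1.0)·(-2) - 0.5 = -5.5
z1[1] = (0.0)·(-3) + (0.5)·(-2) + 0.2 = -0.8
h = tanh(z1) = [-1.0, -0.664]
output = (-0.6)·(-1.0) + (-0.6)·(-0.664) + 0.5 = 1.4984

1.4984
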